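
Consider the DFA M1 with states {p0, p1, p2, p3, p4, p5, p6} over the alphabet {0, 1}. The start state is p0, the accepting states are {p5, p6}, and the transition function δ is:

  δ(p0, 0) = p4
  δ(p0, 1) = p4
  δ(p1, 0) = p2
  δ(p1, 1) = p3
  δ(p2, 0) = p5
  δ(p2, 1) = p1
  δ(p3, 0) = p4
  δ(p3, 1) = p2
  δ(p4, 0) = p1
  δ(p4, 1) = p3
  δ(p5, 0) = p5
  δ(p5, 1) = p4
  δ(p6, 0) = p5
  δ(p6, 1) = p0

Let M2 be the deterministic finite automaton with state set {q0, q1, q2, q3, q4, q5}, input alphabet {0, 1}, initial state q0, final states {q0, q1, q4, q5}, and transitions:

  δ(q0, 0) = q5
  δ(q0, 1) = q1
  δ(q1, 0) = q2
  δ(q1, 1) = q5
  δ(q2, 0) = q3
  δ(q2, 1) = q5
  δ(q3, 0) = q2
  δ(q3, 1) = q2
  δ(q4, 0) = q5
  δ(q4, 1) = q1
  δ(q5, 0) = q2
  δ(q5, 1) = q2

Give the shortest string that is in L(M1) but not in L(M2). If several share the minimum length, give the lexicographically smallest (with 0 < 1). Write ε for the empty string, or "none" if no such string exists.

The string 0000 is accepted by M1 but not by M2.
No shorter string lies in the difference, and 0000 is the lexicographically first length-4 string in L(M1) \ L(M2).

0000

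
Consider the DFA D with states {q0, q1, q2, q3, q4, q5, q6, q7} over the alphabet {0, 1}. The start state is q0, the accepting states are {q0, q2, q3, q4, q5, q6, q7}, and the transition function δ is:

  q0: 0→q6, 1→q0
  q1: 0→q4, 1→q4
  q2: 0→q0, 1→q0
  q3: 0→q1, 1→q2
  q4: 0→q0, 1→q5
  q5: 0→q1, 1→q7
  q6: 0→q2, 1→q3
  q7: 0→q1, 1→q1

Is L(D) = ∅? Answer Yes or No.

No

The empty string ε is accepted: the run q0 ends in the accepting state q0.
Since at least one string is accepted, L(D) is not empty.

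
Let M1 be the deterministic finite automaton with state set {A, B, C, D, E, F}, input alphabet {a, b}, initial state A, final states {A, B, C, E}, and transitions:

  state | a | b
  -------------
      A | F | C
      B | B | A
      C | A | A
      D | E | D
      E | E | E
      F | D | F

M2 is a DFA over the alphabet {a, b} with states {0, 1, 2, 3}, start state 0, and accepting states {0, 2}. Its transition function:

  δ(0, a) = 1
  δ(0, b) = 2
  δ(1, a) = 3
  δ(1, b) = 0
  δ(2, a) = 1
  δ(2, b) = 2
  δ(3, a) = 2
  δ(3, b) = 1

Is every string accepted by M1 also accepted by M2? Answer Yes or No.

The string ba is in L(M1) but not in L(M2).
So L(M1) ⊄ L(M2).

No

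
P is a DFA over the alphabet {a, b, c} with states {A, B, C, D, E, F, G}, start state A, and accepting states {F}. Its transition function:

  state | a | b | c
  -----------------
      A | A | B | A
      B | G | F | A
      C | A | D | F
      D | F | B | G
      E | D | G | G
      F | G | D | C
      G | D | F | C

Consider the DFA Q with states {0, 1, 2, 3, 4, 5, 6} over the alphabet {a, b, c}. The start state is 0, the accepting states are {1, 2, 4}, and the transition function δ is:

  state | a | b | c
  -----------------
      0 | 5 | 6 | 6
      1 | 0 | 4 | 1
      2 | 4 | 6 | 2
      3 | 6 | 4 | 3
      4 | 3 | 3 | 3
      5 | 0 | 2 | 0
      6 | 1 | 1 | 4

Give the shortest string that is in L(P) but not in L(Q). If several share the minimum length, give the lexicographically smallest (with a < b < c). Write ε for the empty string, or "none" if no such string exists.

abb

The string abb is accepted by P but not by Q.
No shorter string lies in the difference, and abb is the lexicographically first length-3 string in L(P) \ L(Q).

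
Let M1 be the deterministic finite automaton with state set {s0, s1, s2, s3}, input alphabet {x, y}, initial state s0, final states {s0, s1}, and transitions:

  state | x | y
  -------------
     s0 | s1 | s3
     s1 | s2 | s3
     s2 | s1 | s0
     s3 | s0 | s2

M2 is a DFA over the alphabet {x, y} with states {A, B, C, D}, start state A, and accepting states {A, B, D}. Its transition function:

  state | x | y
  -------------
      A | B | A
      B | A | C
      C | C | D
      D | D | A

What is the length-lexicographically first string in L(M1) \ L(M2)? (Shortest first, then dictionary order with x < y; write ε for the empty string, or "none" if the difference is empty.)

xyx

The string xyx is accepted by M1 but not by M2.
No shorter string lies in the difference, and xyx is the lexicographically first length-3 string in L(M1) \ L(M2).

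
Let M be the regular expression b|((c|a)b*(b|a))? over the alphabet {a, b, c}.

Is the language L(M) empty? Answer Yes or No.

The empty string ε matches the expression, so it belongs to L(M).
Since L(M) contains at least one string, it is not empty.

No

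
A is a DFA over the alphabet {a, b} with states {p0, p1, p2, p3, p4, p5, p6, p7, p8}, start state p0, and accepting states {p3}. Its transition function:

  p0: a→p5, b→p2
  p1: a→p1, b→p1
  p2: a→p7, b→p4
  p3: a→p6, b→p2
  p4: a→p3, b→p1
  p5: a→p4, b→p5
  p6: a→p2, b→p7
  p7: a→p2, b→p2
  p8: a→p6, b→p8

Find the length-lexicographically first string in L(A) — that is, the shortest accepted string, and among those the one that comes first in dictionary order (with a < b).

aaa

A breadth-first search from p0 reaches an accepting state first via the path p0 → p5 → p4 → p3 on input aaa.
No string of length < 3 is accepted (BFS exhausts all shorter strings without reaching an accepting state), and aaa is the lexicographically least accepting string of length 3.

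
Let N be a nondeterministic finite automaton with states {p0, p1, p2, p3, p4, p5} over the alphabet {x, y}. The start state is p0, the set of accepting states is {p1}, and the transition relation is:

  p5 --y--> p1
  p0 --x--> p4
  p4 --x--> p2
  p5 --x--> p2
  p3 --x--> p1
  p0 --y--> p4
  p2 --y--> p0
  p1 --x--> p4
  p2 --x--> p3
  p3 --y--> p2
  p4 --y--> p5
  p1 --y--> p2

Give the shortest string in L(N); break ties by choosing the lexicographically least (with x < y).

xyy

A breadth-first search from p0 reaches an accepting state first via the path p0 → p4 → p5 → p1 on input xyy.
No string of length < 3 is accepted (BFS exhausts all shorter strings without reaching an accepting state), and xyy is the lexicographically least accepting string of length 3.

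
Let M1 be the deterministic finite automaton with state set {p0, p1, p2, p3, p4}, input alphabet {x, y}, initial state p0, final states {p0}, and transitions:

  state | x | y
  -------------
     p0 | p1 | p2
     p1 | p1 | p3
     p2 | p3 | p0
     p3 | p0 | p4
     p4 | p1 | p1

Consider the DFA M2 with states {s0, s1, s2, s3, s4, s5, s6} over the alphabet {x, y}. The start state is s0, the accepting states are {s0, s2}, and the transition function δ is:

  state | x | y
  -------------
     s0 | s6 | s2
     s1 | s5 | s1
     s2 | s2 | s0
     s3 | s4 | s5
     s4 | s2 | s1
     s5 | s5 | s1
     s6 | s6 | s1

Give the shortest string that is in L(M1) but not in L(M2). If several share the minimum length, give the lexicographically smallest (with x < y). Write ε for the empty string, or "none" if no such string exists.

xyx

The string xyx is accepted by M1 but not by M2.
No shorter string lies in the difference, and xyx is the lexicographically first length-3 string in L(M1) \ L(M2).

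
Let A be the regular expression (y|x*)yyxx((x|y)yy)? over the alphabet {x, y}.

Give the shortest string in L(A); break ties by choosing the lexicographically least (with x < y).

By inspection of the expression, no string of length less than 4 matches, and yyxx is the lexicographically first match of length 4.

yyxx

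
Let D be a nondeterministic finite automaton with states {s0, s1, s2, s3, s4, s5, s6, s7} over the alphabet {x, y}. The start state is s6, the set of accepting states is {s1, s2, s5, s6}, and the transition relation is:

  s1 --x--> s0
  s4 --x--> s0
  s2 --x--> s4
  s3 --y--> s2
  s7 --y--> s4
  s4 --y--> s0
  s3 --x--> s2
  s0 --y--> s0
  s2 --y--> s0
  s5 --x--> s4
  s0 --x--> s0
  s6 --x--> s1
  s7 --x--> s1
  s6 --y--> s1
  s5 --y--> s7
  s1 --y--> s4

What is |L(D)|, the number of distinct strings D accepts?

The useful subgraph on states {s1, s6} is acyclic, so L(D) is finite; the longest accepting path visits 2 useful states, giving maximum string length 1.
Counting accepting paths from s6 by length: 1 of length 0, 2 of length 1. Total 3.

3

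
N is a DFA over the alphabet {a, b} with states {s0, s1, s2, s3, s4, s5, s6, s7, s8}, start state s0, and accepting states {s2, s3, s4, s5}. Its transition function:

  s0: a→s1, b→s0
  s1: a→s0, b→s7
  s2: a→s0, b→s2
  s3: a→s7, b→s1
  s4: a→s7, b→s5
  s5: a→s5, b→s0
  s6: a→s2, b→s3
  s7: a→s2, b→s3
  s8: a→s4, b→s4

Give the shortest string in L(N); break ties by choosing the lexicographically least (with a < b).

aba

A breadth-first search from s0 reaches an accepting state first via the path s0 → s1 → s7 → s2 on input aba.
No string of length < 3 is accepted (BFS exhausts all shorter strings without reaching an accepting state), and aba is the lexicographically least accepting string of length 3.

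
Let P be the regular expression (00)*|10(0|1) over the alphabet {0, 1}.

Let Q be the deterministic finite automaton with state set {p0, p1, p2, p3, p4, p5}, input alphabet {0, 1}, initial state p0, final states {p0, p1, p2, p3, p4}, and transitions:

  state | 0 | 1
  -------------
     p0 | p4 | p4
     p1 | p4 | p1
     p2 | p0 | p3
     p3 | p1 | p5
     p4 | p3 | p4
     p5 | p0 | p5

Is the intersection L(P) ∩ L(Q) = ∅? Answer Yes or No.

The empty string ε is accepted by both P and Q.
Hence L(P) ∩ L(Q) ≠ ∅.

No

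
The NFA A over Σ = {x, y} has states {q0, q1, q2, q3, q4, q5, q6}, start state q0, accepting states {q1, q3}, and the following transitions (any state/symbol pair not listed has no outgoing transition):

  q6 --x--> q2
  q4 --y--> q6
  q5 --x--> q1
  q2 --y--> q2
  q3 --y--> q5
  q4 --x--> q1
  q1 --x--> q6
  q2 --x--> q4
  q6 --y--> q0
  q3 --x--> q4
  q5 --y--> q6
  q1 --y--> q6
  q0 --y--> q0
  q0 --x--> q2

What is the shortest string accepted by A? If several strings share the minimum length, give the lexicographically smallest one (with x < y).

A breadth-first search from q0 reaches an accepting state first via the path q0 → q2 → q4 → q1 on input xxx.
No string of length < 3 is accepted (BFS exhausts all shorter strings without reaching an accepting state), and xxx is the lexicographically least accepting string of length 3.

xxx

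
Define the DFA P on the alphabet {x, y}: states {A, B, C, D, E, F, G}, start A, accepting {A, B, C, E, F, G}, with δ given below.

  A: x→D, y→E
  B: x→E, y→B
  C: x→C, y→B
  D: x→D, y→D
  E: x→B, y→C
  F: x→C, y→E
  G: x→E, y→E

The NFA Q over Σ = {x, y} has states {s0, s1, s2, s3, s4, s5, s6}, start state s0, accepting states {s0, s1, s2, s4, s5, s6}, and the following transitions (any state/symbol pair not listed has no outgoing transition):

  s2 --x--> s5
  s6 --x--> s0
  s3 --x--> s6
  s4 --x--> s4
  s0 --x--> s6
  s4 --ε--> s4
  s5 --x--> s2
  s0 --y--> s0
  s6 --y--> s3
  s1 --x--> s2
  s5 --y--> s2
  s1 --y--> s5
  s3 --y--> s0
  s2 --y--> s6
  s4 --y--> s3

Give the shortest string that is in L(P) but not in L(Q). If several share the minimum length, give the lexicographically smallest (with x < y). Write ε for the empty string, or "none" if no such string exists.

The string yxy is accepted by P but not by Q.
No shorter string lies in the difference, and yxy is the lexicographically first length-3 string in L(P) \ L(Q).

yxy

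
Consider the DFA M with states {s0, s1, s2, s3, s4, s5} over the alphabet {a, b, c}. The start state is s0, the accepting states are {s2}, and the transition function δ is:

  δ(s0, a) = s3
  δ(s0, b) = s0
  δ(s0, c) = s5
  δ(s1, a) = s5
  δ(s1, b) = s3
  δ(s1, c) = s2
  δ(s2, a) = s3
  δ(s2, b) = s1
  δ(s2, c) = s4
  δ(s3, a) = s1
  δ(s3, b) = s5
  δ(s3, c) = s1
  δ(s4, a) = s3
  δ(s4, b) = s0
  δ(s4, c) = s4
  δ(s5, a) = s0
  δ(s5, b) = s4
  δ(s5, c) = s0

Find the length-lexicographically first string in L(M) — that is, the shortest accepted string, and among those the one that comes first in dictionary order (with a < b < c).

A breadth-first search from s0 reaches an accepting state first via the path s0 → s3 → s1 → s2 on input aac.
No string of length < 3 is accepted (BFS exhausts all shorter strings without reaching an accepting state), and aac is the lexicographically least accepting string of length 3.

aac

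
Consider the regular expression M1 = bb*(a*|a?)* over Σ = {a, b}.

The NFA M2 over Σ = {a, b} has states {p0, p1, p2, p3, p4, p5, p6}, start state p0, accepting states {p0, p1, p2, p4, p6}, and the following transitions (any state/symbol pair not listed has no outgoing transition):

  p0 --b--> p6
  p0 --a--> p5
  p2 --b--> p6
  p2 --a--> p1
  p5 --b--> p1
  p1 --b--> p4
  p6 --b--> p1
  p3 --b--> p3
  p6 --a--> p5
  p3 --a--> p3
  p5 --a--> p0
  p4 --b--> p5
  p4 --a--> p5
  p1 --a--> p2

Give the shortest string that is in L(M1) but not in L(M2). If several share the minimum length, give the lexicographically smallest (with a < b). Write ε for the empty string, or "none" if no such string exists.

The string ba is accepted by M1 but not by M2.
No shorter string lies in the difference, and ba is the lexicographically first length-2 string in L(M1) \ L(M2).

ba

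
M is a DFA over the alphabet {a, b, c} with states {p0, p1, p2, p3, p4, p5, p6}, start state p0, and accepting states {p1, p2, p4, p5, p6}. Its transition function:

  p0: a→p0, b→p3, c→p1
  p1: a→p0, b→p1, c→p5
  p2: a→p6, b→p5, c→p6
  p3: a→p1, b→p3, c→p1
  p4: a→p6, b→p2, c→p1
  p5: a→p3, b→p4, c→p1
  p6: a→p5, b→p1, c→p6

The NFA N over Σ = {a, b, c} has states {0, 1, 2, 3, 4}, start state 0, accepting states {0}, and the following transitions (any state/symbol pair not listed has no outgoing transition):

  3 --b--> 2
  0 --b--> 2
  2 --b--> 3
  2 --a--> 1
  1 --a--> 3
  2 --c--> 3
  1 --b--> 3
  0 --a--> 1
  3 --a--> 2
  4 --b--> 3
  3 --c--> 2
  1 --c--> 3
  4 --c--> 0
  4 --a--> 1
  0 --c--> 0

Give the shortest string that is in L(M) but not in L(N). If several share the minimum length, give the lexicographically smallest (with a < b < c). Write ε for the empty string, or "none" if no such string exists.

ac

The string ac is accepted by M but not by N.
No shorter string lies in the difference, and ac is the lexicographically first length-2 string in L(M) \ L(N).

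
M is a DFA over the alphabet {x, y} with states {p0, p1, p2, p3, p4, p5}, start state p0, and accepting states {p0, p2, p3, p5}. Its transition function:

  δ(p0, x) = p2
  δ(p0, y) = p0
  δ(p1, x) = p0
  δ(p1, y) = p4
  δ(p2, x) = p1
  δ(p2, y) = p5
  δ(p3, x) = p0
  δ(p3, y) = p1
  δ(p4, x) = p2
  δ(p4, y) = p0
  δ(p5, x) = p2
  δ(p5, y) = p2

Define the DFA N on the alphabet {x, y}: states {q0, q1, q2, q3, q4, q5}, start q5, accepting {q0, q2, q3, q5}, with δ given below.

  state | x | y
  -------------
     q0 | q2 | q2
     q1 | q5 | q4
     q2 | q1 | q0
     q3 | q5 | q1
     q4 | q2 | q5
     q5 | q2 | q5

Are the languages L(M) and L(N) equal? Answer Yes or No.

Exploring the product automaton M × N from the start pair (p0, q5), following both machines on each input symbol, reaches 5 state pairs: (p0, q5), (p2, q2), (p1, q1), (p5, q0), (p4, q4).
M accepts in {p0, p2, p3, p5} and N accepts in {q0, q2, q3, q5}. In every reachable pair the two components are either both accepting — (p0, q5), (p2, q2), (p5, q0) — or both non-accepting, so no string is accepted by exactly one of the machines: L(M) \ L(N) and L(N) \ L(M) are both empty.
Hence every string is accepted by M iff it is accepted by N, and the two languages coincide.

Yes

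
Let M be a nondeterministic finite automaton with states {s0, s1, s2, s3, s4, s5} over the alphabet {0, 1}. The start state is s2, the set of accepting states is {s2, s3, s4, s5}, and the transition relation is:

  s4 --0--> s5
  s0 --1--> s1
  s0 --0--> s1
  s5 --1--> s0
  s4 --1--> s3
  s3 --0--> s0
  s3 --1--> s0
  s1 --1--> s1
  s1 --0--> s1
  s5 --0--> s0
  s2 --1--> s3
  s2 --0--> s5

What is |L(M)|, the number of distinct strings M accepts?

The useful subgraph on states {s2, s3, s5} is acyclic, so L(M) is finite; the longest accepting path visits 2 useful states, giving maximum string length 1.
Counting accepting paths from s2 by length: 1 of length 0, 2 of length 1. Total 3.

3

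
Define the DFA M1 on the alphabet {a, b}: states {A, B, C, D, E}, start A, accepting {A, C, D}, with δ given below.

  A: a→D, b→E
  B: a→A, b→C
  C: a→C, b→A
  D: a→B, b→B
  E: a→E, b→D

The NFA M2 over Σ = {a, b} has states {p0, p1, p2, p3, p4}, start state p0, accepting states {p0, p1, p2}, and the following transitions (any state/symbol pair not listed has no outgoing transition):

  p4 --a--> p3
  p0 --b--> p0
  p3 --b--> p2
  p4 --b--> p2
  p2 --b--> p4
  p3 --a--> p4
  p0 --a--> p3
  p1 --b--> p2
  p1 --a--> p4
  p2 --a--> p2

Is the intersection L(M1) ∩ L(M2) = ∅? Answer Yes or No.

The empty string ε is accepted by both M1 and M2.
Hence L(M1) ∩ L(M2) ≠ ∅.

No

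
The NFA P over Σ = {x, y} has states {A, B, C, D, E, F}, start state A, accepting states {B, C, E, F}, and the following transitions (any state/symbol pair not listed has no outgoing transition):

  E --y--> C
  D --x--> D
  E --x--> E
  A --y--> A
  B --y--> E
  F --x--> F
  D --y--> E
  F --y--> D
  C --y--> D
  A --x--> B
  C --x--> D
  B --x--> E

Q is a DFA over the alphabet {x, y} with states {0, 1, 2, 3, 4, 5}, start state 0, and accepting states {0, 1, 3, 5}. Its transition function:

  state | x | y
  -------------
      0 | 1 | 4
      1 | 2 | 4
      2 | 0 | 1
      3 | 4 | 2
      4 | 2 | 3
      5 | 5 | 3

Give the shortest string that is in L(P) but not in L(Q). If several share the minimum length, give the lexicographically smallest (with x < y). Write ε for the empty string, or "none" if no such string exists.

xx

The string xx is accepted by P but not by Q.
No shorter string lies in the difference, and xx is the lexicographically first length-2 string in L(P) \ L(Q).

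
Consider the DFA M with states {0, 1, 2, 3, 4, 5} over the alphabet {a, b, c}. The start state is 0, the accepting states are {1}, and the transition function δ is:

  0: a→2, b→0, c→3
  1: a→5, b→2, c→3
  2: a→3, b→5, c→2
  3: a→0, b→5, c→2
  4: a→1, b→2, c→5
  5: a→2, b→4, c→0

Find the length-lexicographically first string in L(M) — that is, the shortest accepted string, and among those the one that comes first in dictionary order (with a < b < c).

A breadth-first search from 0 reaches an accepting state first via the path 0 → 2 → 5 → 4 → 1 on input abba.
No string of length < 4 is accepted (BFS exhausts all shorter strings without reaching an accepting state), and abba is the lexicographically least accepting string of length 4.

abba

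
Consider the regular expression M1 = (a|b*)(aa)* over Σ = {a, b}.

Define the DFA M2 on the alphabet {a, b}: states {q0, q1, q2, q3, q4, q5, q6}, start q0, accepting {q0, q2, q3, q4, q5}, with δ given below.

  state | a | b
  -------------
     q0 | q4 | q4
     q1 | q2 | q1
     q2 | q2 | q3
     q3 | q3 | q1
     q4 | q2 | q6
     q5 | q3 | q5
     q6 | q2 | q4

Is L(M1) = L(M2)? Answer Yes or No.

No

The string bb is accepted by M1 but rejected by M2.
So L(M1) ≠ L(M2).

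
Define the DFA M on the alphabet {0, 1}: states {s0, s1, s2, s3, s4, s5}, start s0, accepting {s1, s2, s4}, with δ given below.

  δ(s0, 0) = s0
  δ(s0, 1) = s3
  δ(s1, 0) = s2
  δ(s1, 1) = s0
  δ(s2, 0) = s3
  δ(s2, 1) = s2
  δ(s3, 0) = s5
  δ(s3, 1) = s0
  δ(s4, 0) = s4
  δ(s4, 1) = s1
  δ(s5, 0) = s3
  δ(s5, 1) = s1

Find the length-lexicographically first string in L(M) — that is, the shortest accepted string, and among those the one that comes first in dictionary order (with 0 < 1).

A breadth-first search from s0 reaches an accepting state first via the path s0 → s3 → s5 → s1 on input 101.
No string of length < 3 is accepted (BFS exhausts all shorter strings without reaching an accepting state), and 101 is the lexicographically least accepting string of length 3.

101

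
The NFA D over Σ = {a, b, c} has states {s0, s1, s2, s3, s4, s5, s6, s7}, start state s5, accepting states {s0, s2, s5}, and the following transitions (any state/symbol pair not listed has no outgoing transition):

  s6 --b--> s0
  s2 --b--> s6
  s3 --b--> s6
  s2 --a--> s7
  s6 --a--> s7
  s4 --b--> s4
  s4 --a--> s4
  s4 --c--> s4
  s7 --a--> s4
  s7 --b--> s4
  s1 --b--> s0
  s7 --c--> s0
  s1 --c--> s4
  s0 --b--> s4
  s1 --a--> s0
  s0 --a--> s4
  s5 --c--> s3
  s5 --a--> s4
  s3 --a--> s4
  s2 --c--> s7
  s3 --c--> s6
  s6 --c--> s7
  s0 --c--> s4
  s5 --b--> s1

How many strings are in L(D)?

9

The useful subgraph on states {s0, s1, s3, s5, s6, s7} is acyclic, so L(D) is finite; the longest accepting path visits 5 useful states, giving maximum string length 4.
Counting accepting paths from s5 by length: 1 of length 0, 2 of length 2, 2 of length 3, 4 of length 4. Total 9.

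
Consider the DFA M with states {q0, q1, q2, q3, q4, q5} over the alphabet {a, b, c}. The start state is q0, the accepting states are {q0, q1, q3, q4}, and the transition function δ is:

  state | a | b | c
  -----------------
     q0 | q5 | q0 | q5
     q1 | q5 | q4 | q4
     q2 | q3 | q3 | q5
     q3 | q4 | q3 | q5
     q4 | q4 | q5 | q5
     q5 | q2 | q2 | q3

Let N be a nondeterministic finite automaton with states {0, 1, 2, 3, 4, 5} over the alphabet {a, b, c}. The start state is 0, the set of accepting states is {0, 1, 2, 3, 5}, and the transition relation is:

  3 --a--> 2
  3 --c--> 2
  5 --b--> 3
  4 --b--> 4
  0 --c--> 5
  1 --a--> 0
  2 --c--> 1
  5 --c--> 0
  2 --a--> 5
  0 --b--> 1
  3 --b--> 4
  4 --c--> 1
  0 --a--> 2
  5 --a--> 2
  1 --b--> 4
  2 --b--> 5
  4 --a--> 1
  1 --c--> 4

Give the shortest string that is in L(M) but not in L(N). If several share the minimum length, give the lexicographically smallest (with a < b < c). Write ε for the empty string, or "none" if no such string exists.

The string bb is accepted by M but not by N.
No shorter string lies in the difference, and bb is the lexicographically first length-2 string in L(M) \ L(N).

bb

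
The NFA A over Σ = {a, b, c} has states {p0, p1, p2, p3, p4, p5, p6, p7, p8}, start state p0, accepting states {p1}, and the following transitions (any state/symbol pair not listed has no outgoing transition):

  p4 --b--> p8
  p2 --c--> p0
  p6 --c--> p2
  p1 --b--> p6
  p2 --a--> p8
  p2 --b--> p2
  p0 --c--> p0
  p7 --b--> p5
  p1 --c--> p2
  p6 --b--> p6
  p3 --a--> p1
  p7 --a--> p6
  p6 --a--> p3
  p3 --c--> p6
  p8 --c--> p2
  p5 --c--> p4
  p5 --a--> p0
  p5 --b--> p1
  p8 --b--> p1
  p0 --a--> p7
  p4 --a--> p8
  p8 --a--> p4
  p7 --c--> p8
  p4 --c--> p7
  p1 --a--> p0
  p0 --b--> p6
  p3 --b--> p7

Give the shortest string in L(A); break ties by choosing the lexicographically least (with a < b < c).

A breadth-first search from p0 reaches an accepting state first via the path p0 → p7 → p5 → p1 on input abb.
No string of length < 3 is accepted (BFS exhausts all shorter strings without reaching an accepting state), and abb is the lexicographically least accepting string of length 3.

abb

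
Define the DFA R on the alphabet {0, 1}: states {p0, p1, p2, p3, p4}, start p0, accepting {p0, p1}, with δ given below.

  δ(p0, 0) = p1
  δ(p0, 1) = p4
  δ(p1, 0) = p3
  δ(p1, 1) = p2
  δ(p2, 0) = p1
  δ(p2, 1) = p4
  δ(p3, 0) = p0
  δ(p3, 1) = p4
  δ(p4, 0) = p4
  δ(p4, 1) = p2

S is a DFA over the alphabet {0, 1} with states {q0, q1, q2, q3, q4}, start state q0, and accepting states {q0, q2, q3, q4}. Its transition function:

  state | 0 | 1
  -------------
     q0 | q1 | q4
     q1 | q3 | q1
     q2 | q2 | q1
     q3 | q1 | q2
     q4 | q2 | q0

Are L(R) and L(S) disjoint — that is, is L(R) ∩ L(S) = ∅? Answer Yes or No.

The empty string ε is accepted by both R and S.
Hence L(R) ∩ L(S) ≠ ∅.

No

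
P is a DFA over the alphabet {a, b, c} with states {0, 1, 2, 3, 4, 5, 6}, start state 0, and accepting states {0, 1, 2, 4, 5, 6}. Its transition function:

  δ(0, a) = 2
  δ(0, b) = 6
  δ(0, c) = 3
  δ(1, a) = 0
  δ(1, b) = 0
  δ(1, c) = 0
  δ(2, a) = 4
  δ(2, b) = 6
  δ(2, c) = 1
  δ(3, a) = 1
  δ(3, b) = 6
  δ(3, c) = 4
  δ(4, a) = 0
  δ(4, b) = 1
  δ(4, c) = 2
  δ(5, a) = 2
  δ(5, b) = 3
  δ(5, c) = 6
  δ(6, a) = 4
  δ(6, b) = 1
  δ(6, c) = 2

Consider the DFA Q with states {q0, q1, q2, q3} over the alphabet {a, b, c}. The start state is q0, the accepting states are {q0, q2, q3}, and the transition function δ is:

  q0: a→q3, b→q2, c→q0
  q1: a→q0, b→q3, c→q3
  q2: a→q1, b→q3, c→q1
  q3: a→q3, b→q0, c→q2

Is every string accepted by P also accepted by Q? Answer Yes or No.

No

The string ba is in L(P) but not in L(Q).
So L(P) ⊄ L(Q).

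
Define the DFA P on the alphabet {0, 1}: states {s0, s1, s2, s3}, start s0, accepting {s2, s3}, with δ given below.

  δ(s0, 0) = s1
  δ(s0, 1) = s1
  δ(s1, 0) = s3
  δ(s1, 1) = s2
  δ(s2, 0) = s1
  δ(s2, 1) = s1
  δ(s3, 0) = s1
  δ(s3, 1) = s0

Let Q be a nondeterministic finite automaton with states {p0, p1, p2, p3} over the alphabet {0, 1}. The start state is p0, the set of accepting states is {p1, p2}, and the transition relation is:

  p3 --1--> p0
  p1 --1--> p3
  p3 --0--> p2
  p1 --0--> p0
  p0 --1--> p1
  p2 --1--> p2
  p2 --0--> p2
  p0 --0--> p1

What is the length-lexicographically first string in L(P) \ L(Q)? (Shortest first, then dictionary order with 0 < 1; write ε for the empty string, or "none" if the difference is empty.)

The string 00 is accepted by P but not by Q.
No shorter string lies in the difference, and 00 is the lexicographically first length-2 string in L(P) \ L(Q).

00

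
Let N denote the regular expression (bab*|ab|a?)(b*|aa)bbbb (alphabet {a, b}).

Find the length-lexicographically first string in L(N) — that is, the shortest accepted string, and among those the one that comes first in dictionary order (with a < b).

bbbb

By inspection of the expression, no string of length less than 4 matches, and bbbb is the lexicographically first match of length 4.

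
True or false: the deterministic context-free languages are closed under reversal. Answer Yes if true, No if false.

No

L = {c bⁿaⁿ : n≥0} ∪ {d b²ⁿaⁿ : n≥0} is a DCFL: the first symbol tells a deterministic PDA whether to pop one or two b's per a. Its reversal Lᴿ = {aⁿbⁿ c : n≥0} ∪ {aⁿb²ⁿ d : n≥0} is not. DCFLs are closed under right quotient by regular languages, and Lᴿ/{c, d} = {aⁿbⁿ : n≥0} ∪ {aⁿb²ⁿ : n≥0} — the standard context-free language accepted by no deterministic PDA (intuitively the machine would have to commit to a b-to-a ratio before the distinguishing marker arrives; formally, a DPDA for it would have a single run on aⁿb²ⁿ, accepting after the prefix aⁿbⁿ and accepting again after n more b's; an ordinary PDA that simulates it on a's and b's and, at any moment when it is accepting, may switch to reading only a fresh letter e while feeding each e to the simulation as a b, would accept aⁱbʲeᵏ (k≥1) exactly when both aⁱbʲ and aⁱbʲ⁺ᵏ are in the language, i.e. its language intersected with the regular set a*b*e⁺ would be exactly {aⁿbⁿeⁿ : n≥1} — impossible, since context-free languages are closed under intersection with regular sets and {aⁿbⁿeⁿ} is not context-free). So Lᴿ cannot be a DCFL.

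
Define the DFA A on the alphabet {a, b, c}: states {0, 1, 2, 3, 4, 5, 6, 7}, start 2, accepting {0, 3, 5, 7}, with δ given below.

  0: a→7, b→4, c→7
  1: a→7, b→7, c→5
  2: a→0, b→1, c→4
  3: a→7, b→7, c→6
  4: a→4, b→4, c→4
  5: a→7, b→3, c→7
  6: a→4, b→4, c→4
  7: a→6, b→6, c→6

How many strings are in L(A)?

11

The useful subgraph on states {0, 1, 2, 3, 5, 7} is acyclic, so L(A) is finite; the longest accepting path visits 5 useful states, giving maximum string length 4.
Counting accepting paths from 2 by length: 1 of length 1, 5 of length 2, 3 of length 3, 2 of length 4. Total 11.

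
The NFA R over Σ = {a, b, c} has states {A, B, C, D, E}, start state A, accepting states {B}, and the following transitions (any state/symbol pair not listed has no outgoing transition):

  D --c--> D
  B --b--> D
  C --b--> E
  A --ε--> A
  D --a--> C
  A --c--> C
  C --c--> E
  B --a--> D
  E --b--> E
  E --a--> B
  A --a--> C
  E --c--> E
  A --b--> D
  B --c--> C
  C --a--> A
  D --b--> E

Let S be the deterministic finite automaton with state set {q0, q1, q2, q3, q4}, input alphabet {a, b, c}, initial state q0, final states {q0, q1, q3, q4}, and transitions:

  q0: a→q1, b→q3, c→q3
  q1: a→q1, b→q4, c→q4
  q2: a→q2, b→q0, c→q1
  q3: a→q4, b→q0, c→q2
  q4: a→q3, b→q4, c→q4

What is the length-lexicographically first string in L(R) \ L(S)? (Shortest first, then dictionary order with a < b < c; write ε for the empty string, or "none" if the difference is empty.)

cca

The string cca is accepted by R but not by S.
No shorter string lies in the difference, and cca is the lexicographically first length-3 string in L(R) \ L(S).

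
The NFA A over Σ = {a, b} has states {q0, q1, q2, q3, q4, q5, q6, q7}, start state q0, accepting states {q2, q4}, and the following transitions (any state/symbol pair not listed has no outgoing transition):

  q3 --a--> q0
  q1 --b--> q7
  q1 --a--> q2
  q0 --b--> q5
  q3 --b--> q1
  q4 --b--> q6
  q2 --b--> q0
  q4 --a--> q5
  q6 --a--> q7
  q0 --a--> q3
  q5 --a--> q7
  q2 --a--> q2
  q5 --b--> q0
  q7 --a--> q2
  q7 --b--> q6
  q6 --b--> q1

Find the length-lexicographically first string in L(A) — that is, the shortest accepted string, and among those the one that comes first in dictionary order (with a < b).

A breadth-first search from q0 reaches an accepting state first via the path q0 → q3 → q1 → q2 on input aba.
No string of length < 3 is accepted (BFS exhausts all shorter strings without reaching an accepting state), and aba is the lexicographically least accepting string of length 3.

aba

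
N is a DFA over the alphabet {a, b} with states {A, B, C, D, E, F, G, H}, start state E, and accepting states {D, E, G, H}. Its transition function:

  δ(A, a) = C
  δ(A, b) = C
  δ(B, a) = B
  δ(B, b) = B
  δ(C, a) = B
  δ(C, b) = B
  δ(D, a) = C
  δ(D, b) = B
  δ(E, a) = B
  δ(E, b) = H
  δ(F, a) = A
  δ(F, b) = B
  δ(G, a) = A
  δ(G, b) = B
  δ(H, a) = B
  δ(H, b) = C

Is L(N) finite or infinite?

The useful states (reachable from E and able to reach an accepting state) are {E, H}.
Restricted to these states the transition graph has no cycle, so every accepting path has bounded length and L is finite.

finite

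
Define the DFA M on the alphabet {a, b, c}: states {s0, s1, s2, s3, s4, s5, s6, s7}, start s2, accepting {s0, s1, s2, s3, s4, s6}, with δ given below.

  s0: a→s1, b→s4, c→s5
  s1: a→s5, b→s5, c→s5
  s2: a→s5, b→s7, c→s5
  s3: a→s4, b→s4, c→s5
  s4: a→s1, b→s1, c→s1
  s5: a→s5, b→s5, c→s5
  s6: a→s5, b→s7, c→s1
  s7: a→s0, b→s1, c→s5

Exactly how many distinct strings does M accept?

The useful subgraph on states {s0, s1, s2, s4, s7} is acyclic, so L(M) is finite; the longest accepting path visits 5 useful states, giving maximum string length 4.
Counting accepting paths from s2 by length: 1 of length 0, 2 of length 2, 2 of length 3, 3 of length 4. Total 8.

8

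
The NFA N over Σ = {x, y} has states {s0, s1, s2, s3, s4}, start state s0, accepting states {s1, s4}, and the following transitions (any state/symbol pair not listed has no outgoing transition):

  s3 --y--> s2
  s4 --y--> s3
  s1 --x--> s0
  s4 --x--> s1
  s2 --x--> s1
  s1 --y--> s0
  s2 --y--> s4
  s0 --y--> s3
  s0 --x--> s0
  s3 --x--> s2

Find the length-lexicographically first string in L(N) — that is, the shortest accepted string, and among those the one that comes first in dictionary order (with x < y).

yxx

A breadth-first search from s0 reaches an accepting state first via the path s0 → s3 → s2 → s1 on input yxx.
No string of length < 3 is accepted (BFS exhausts all shorter strings without reaching an accepting state), and yxx is the lexicographically least accepting string of length 3.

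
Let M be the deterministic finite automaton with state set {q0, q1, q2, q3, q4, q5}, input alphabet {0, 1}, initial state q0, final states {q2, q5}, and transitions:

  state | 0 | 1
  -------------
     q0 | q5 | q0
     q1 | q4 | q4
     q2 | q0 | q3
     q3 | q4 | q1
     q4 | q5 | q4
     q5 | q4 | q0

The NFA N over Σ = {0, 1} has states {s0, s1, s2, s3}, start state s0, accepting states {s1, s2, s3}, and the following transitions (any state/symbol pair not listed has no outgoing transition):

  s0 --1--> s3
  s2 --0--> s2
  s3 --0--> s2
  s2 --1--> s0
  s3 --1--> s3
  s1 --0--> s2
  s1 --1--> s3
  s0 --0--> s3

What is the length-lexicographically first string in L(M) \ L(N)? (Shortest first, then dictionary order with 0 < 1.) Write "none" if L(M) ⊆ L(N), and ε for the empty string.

none

Exploring the product automaton M × N from the start pair (q0, s0), following both machines on each input symbol, reaches 7 state pairs: (q0, s0), (q5, s3), (q0, s3), (q4, s2), (q5, s2), (q4, s0), (q4, s3).
M accepts in {q2, q5} and N accepts in {s1, s2, s3}. The reachable pairs whose M-component is accepting are (q5, s3), (q5, s2); in each of them the N-component is accepting too, so the product for L(M) \ L(N) (M-component accepting, N-component rejecting) has no reachable accepting pair and the difference is empty.
So every string accepted by M is also accepted by N: L(M) \ L(N) = ∅ and there is no such string.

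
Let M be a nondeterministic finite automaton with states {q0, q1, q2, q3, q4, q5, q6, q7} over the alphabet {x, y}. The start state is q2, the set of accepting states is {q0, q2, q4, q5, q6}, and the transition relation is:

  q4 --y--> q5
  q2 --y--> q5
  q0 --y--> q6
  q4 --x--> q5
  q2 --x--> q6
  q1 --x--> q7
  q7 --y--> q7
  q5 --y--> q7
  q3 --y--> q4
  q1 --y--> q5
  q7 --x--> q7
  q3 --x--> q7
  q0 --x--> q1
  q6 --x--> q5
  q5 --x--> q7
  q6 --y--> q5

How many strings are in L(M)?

The useful subgraph on states {q2, q5, q6} is acyclic, so L(M) is finite; the longest accepting path visits 3 useful states, giving maximum string length 2.
Counting accepting paths from q2 by length: 1 of length 0, 2 of length 1, 2 of length 2. Total 5.

5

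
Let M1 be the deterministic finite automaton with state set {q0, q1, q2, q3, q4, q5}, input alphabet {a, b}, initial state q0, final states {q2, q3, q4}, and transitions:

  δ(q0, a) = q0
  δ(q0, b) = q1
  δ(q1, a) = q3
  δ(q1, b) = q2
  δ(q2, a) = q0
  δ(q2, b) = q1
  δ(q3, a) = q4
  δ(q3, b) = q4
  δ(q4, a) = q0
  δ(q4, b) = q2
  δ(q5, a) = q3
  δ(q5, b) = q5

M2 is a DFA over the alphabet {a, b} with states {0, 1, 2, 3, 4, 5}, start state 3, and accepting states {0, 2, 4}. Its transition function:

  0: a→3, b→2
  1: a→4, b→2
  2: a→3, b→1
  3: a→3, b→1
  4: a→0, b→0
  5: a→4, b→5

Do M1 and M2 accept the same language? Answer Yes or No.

Yes

Exploring the product automaton M1 × M2 from the start pair (q0, 3), following both machines on each input symbol, reaches 5 state pairs: (q0, 3), (q1, 1), (q3, 4), (q2, 2), (q4, 0).
M1 accepts in {q2, q3, q4} and M2 accepts in {0, 2, 4}. In every reachable pair the two components are either both accepting — (q3, 4), (q2, 2), (q4, 0) — or both non-accepting, so no string is accepted by exactly one of the machines: L(M1) \ L(M2) and L(M2) \ L(M1) are both empty.
Hence every string is accepted by M1 iff it is accepted by M2, and the two languages coincide.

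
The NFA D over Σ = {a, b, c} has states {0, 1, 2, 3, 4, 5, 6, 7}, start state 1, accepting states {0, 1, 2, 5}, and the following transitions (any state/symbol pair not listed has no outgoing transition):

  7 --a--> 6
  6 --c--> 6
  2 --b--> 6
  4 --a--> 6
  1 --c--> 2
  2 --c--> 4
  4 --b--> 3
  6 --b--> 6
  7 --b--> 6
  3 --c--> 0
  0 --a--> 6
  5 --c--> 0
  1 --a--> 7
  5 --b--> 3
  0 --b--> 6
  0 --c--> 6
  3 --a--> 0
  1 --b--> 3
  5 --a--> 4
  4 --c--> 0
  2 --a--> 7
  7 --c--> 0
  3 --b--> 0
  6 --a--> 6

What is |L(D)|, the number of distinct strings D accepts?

11

The useful subgraph on states {0, 1, 2, 3, 4, 7} is acyclic, so L(D) is finite; the longest accepting path visits 5 useful states, giving maximum string length 4.
Counting accepting paths from 1 by length: 1 of length 0, 1 of length 1, 4 of length 2, 2 of length 3, 3 of length 4. Total 11.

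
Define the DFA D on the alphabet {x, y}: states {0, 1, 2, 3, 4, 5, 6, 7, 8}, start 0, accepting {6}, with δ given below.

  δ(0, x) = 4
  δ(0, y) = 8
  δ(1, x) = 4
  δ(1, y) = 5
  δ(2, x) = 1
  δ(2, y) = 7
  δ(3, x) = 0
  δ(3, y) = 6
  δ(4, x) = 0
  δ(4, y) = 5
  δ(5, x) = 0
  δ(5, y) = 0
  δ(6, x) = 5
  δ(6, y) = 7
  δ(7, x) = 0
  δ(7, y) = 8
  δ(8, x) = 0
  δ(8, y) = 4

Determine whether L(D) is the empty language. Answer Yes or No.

Yes

The states reachable from the start state are {0, 4, 5, 8}.
None of the accepting states {6} is reachable, so no string is accepted and L(D) = ∅.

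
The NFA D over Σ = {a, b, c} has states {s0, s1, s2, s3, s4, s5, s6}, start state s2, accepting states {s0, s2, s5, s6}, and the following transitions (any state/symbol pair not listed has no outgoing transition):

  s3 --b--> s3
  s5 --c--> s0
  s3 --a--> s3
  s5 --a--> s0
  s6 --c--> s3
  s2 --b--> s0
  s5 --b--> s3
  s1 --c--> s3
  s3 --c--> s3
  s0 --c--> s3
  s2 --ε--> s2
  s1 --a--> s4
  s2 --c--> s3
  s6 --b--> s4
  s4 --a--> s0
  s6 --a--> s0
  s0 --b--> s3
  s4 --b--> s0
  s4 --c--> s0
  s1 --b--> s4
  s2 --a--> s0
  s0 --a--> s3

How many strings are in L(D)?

The useful subgraph on states {s0, s2} is acyclic, so L(D) is finite; the longest accepting path visits 2 useful states, giving maximum string length 1.
Counting accepting paths from s2 by length: 1 of length 0, 2 of length 1. Total 3.

3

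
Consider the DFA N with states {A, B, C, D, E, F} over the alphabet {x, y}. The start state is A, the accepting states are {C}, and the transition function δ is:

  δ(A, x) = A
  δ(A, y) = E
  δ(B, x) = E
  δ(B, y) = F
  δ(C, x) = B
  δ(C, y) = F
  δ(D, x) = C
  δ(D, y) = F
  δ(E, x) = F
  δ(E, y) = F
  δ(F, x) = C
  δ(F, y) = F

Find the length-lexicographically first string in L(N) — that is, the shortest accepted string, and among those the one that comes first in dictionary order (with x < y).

A breadth-first search from A reaches an accepting state first via the path A → E → F → C on input yxx.
No string of length < 3 is accepted (BFS exhausts all shorter strings without reaching an accepting state), and yxx is the lexicographically least accepting string of length 3.

yxx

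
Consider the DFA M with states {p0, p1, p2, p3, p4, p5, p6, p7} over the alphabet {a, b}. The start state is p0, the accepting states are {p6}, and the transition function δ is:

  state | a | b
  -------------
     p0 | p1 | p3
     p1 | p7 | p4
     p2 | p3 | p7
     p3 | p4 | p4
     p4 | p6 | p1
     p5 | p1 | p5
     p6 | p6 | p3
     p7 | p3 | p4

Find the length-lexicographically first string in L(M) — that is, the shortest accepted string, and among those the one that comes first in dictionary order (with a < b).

A breadth-first search from p0 reaches an accepting state first via the path p0 → p1 → p4 → p6 on input aba.
No string of length < 3 is accepted (BFS exhausts all shorter strings without reaching an accepting state), and aba is the lexicographically least accepting string of length 3.

aba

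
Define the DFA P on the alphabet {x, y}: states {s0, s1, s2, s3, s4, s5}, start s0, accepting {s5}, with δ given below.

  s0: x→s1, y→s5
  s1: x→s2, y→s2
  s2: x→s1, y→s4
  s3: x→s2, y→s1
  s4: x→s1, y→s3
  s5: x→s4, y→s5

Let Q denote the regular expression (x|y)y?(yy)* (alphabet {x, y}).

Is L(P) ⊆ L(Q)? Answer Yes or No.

Converting the expression Q to a DFA (subset construction, then merging equivalent states) gives the minimal DFA with states {q0, q1, q2}, start state q0, accepting states {q1} and transitions q0: x→q1, y→q1; q1: x→q2, y→q1; q2: x→q2, y→q2.
Exploring the product automaton P × Q from the start pair (s0, q0), following both machines on each input symbol, reaches 10 state pairs: (s0, q0), (s1, q1), (s5, q1), (s2, q2), (s2, q1), (s4, q2), (s1, q2), (s4, q1), (s3, q2), (s3, q1).
P accepts in {s5} and Q accepts in {q1}. The reachable pairs whose P-component is accepting are (s5, q1); in each of them the Q-component is accepting too, so the product for L(P) \ L(Q) (P-component accepting, Q-component rejecting) has no reachable accepting pair and the difference is empty.
Hence every string in L(P) is also in L(Q).

Yes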